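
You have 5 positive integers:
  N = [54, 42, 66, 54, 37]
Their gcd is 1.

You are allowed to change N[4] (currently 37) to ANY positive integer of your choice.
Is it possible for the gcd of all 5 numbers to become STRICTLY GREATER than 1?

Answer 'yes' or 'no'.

Current gcd = 1
gcd of all OTHER numbers (without N[4]=37): gcd([54, 42, 66, 54]) = 6
The new gcd after any change is gcd(6, new_value).
This can be at most 6.
Since 6 > old gcd 1, the gcd CAN increase (e.g., set N[4] = 6).

Answer: yes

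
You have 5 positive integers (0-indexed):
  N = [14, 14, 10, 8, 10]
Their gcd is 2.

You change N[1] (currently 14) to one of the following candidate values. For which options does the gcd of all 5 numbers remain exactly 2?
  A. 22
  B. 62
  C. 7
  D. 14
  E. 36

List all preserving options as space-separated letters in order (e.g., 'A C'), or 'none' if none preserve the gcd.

Old gcd = 2; gcd of others (without N[1]) = 2
New gcd for candidate v: gcd(2, v). Preserves old gcd iff gcd(2, v) = 2.
  Option A: v=22, gcd(2,22)=2 -> preserves
  Option B: v=62, gcd(2,62)=2 -> preserves
  Option C: v=7, gcd(2,7)=1 -> changes
  Option D: v=14, gcd(2,14)=2 -> preserves
  Option E: v=36, gcd(2,36)=2 -> preserves

Answer: A B D E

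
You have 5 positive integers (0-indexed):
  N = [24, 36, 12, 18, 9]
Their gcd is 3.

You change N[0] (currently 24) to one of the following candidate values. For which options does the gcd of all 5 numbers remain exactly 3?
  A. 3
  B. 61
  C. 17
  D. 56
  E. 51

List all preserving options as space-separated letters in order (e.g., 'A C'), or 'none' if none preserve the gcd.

Old gcd = 3; gcd of others (without N[0]) = 3
New gcd for candidate v: gcd(3, v). Preserves old gcd iff gcd(3, v) = 3.
  Option A: v=3, gcd(3,3)=3 -> preserves
  Option B: v=61, gcd(3,61)=1 -> changes
  Option C: v=17, gcd(3,17)=1 -> changes
  Option D: v=56, gcd(3,56)=1 -> changes
  Option E: v=51, gcd(3,51)=3 -> preserves

Answer: A E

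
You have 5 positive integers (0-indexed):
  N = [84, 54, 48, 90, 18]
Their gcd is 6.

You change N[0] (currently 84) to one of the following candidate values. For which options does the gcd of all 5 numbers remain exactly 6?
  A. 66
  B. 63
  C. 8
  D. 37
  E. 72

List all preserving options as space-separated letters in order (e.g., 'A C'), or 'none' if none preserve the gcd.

Old gcd = 6; gcd of others (without N[0]) = 6
New gcd for candidate v: gcd(6, v). Preserves old gcd iff gcd(6, v) = 6.
  Option A: v=66, gcd(6,66)=6 -> preserves
  Option B: v=63, gcd(6,63)=3 -> changes
  Option C: v=8, gcd(6,8)=2 -> changes
  Option D: v=37, gcd(6,37)=1 -> changes
  Option E: v=72, gcd(6,72)=6 -> preserves

Answer: A E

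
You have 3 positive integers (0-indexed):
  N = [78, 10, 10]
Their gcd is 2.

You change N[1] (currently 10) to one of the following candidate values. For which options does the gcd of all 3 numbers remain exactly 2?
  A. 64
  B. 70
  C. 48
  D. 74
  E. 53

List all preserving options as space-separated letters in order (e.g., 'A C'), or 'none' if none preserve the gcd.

Answer: A B C D

Derivation:
Old gcd = 2; gcd of others (without N[1]) = 2
New gcd for candidate v: gcd(2, v). Preserves old gcd iff gcd(2, v) = 2.
  Option A: v=64, gcd(2,64)=2 -> preserves
  Option B: v=70, gcd(2,70)=2 -> preserves
  Option C: v=48, gcd(2,48)=2 -> preserves
  Option D: v=74, gcd(2,74)=2 -> preserves
  Option E: v=53, gcd(2,53)=1 -> changes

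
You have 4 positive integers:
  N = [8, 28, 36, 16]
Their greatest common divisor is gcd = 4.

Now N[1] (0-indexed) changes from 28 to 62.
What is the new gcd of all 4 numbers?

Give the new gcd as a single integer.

Answer: 2

Derivation:
Numbers: [8, 28, 36, 16], gcd = 4
Change: index 1, 28 -> 62
gcd of the OTHER numbers (without index 1): gcd([8, 36, 16]) = 4
New gcd = gcd(g_others, new_val) = gcd(4, 62) = 2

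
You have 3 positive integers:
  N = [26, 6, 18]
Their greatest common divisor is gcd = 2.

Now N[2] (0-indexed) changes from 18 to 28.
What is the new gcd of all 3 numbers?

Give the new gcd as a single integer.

Answer: 2

Derivation:
Numbers: [26, 6, 18], gcd = 2
Change: index 2, 18 -> 28
gcd of the OTHER numbers (without index 2): gcd([26, 6]) = 2
New gcd = gcd(g_others, new_val) = gcd(2, 28) = 2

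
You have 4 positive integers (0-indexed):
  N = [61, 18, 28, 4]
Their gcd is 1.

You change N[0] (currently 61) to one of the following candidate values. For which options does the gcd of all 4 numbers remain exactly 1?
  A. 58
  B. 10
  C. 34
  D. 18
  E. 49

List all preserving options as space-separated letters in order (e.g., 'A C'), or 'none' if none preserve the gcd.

Answer: E

Derivation:
Old gcd = 1; gcd of others (without N[0]) = 2
New gcd for candidate v: gcd(2, v). Preserves old gcd iff gcd(2, v) = 1.
  Option A: v=58, gcd(2,58)=2 -> changes
  Option B: v=10, gcd(2,10)=2 -> changes
  Option C: v=34, gcd(2,34)=2 -> changes
  Option D: v=18, gcd(2,18)=2 -> changes
  Option E: v=49, gcd(2,49)=1 -> preserves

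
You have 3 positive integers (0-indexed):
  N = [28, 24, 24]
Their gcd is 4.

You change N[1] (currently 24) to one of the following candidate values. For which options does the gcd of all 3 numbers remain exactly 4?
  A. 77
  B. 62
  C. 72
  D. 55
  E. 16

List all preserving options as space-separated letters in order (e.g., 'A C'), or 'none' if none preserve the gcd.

Answer: C E

Derivation:
Old gcd = 4; gcd of others (without N[1]) = 4
New gcd for candidate v: gcd(4, v). Preserves old gcd iff gcd(4, v) = 4.
  Option A: v=77, gcd(4,77)=1 -> changes
  Option B: v=62, gcd(4,62)=2 -> changes
  Option C: v=72, gcd(4,72)=4 -> preserves
  Option D: v=55, gcd(4,55)=1 -> changes
  Option E: v=16, gcd(4,16)=4 -> preserves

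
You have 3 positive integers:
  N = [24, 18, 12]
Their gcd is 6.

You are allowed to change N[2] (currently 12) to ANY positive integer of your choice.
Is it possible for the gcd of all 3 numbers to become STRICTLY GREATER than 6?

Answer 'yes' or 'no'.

Current gcd = 6
gcd of all OTHER numbers (without N[2]=12): gcd([24, 18]) = 6
The new gcd after any change is gcd(6, new_value).
This can be at most 6.
Since 6 = old gcd 6, the gcd can only stay the same or decrease.

Answer: no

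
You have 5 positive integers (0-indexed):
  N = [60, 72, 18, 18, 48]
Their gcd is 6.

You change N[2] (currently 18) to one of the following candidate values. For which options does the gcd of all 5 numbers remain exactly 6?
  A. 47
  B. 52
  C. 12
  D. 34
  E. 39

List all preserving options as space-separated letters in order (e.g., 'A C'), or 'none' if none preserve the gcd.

Old gcd = 6; gcd of others (without N[2]) = 6
New gcd for candidate v: gcd(6, v). Preserves old gcd iff gcd(6, v) = 6.
  Option A: v=47, gcd(6,47)=1 -> changes
  Option B: v=52, gcd(6,52)=2 -> changes
  Option C: v=12, gcd(6,12)=6 -> preserves
  Option D: v=34, gcd(6,34)=2 -> changes
  Option E: v=39, gcd(6,39)=3 -> changes

Answer: C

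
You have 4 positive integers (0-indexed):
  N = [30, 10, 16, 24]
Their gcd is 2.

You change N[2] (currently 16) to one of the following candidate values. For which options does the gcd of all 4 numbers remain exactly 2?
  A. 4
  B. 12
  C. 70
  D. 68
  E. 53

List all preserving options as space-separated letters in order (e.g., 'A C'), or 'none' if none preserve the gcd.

Old gcd = 2; gcd of others (without N[2]) = 2
New gcd for candidate v: gcd(2, v). Preserves old gcd iff gcd(2, v) = 2.
  Option A: v=4, gcd(2,4)=2 -> preserves
  Option B: v=12, gcd(2,12)=2 -> preserves
  Option C: v=70, gcd(2,70)=2 -> preserves
  Option D: v=68, gcd(2,68)=2 -> preserves
  Option E: v=53, gcd(2,53)=1 -> changes

Answer: A B C D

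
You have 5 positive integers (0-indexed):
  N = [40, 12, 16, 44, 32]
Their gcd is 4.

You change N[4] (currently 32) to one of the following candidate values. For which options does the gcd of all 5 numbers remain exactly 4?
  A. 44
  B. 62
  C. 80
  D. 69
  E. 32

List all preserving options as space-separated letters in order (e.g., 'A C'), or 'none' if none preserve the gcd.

Old gcd = 4; gcd of others (without N[4]) = 4
New gcd for candidate v: gcd(4, v). Preserves old gcd iff gcd(4, v) = 4.
  Option A: v=44, gcd(4,44)=4 -> preserves
  Option B: v=62, gcd(4,62)=2 -> changes
  Option C: v=80, gcd(4,80)=4 -> preserves
  Option D: v=69, gcd(4,69)=1 -> changes
  Option E: v=32, gcd(4,32)=4 -> preserves

Answer: A C E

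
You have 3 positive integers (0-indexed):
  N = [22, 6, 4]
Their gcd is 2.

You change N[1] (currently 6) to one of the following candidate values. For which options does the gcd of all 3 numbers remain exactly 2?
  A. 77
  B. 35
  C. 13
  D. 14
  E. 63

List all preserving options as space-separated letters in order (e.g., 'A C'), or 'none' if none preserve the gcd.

Old gcd = 2; gcd of others (without N[1]) = 2
New gcd for candidate v: gcd(2, v). Preserves old gcd iff gcd(2, v) = 2.
  Option A: v=77, gcd(2,77)=1 -> changes
  Option B: v=35, gcd(2,35)=1 -> changes
  Option C: v=13, gcd(2,13)=1 -> changes
  Option D: v=14, gcd(2,14)=2 -> preserves
  Option E: v=63, gcd(2,63)=1 -> changes

Answer: D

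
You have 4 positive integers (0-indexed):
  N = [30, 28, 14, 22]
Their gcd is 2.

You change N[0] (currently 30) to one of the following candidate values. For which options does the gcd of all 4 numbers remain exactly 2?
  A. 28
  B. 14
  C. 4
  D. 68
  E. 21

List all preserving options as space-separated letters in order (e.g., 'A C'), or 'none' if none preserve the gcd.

Old gcd = 2; gcd of others (without N[0]) = 2
New gcd for candidate v: gcd(2, v). Preserves old gcd iff gcd(2, v) = 2.
  Option A: v=28, gcd(2,28)=2 -> preserves
  Option B: v=14, gcd(2,14)=2 -> preserves
  Option C: v=4, gcd(2,4)=2 -> preserves
  Option D: v=68, gcd(2,68)=2 -> preserves
  Option E: v=21, gcd(2,21)=1 -> changes

Answer: A B C D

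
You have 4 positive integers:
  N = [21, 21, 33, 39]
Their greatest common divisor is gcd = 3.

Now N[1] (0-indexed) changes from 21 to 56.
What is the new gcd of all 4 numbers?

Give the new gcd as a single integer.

Answer: 1

Derivation:
Numbers: [21, 21, 33, 39], gcd = 3
Change: index 1, 21 -> 56
gcd of the OTHER numbers (without index 1): gcd([21, 33, 39]) = 3
New gcd = gcd(g_others, new_val) = gcd(3, 56) = 1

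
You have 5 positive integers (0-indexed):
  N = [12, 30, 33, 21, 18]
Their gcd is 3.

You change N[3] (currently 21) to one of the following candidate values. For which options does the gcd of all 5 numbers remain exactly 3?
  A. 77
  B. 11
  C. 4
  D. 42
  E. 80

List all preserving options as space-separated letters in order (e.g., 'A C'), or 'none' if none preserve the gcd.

Old gcd = 3; gcd of others (without N[3]) = 3
New gcd for candidate v: gcd(3, v). Preserves old gcd iff gcd(3, v) = 3.
  Option A: v=77, gcd(3,77)=1 -> changes
  Option B: v=11, gcd(3,11)=1 -> changes
  Option C: v=4, gcd(3,4)=1 -> changes
  Option D: v=42, gcd(3,42)=3 -> preserves
  Option E: v=80, gcd(3,80)=1 -> changes

Answer: D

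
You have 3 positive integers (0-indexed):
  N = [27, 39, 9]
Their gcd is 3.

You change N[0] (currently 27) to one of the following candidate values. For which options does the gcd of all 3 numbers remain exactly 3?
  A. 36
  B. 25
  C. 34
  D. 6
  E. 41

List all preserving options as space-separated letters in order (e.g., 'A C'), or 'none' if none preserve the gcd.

Old gcd = 3; gcd of others (without N[0]) = 3
New gcd for candidate v: gcd(3, v). Preserves old gcd iff gcd(3, v) = 3.
  Option A: v=36, gcd(3,36)=3 -> preserves
  Option B: v=25, gcd(3,25)=1 -> changes
  Option C: v=34, gcd(3,34)=1 -> changes
  Option D: v=6, gcd(3,6)=3 -> preserves
  Option E: v=41, gcd(3,41)=1 -> changes

Answer: A D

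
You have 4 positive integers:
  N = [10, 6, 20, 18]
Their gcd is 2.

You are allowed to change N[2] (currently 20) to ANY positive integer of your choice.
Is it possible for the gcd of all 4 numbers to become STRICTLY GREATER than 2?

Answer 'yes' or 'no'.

Current gcd = 2
gcd of all OTHER numbers (without N[2]=20): gcd([10, 6, 18]) = 2
The new gcd after any change is gcd(2, new_value).
This can be at most 2.
Since 2 = old gcd 2, the gcd can only stay the same or decrease.

Answer: no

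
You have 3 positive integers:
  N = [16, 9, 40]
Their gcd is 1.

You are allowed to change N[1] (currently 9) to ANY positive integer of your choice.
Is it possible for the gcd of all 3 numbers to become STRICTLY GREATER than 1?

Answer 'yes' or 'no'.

Current gcd = 1
gcd of all OTHER numbers (without N[1]=9): gcd([16, 40]) = 8
The new gcd after any change is gcd(8, new_value).
This can be at most 8.
Since 8 > old gcd 1, the gcd CAN increase (e.g., set N[1] = 8).

Answer: yes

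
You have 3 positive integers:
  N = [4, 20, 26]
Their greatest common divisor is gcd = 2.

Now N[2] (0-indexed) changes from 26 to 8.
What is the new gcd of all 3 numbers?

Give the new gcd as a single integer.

Answer: 4

Derivation:
Numbers: [4, 20, 26], gcd = 2
Change: index 2, 26 -> 8
gcd of the OTHER numbers (without index 2): gcd([4, 20]) = 4
New gcd = gcd(g_others, new_val) = gcd(4, 8) = 4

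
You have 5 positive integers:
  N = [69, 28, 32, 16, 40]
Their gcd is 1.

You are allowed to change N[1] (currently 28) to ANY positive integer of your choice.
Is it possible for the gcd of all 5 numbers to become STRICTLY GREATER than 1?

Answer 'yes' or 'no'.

Answer: no

Derivation:
Current gcd = 1
gcd of all OTHER numbers (without N[1]=28): gcd([69, 32, 16, 40]) = 1
The new gcd after any change is gcd(1, new_value).
This can be at most 1.
Since 1 = old gcd 1, the gcd can only stay the same or decrease.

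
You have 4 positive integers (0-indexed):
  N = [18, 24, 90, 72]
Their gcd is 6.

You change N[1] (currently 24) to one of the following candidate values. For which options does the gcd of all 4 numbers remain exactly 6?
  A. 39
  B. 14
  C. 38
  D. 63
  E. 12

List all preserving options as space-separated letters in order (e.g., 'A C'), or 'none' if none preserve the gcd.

Old gcd = 6; gcd of others (without N[1]) = 18
New gcd for candidate v: gcd(18, v). Preserves old gcd iff gcd(18, v) = 6.
  Option A: v=39, gcd(18,39)=3 -> changes
  Option B: v=14, gcd(18,14)=2 -> changes
  Option C: v=38, gcd(18,38)=2 -> changes
  Option D: v=63, gcd(18,63)=9 -> changes
  Option E: v=12, gcd(18,12)=6 -> preserves

Answer: E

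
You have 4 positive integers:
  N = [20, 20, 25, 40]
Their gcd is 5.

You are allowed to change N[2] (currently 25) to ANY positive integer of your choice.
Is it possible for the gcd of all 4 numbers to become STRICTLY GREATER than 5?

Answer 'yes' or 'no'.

Current gcd = 5
gcd of all OTHER numbers (without N[2]=25): gcd([20, 20, 40]) = 20
The new gcd after any change is gcd(20, new_value).
This can be at most 20.
Since 20 > old gcd 5, the gcd CAN increase (e.g., set N[2] = 20).

Answer: yes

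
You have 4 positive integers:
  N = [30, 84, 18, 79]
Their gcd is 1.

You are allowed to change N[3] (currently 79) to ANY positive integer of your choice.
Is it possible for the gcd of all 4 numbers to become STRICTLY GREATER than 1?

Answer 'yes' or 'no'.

Answer: yes

Derivation:
Current gcd = 1
gcd of all OTHER numbers (without N[3]=79): gcd([30, 84, 18]) = 6
The new gcd after any change is gcd(6, new_value).
This can be at most 6.
Since 6 > old gcd 1, the gcd CAN increase (e.g., set N[3] = 6).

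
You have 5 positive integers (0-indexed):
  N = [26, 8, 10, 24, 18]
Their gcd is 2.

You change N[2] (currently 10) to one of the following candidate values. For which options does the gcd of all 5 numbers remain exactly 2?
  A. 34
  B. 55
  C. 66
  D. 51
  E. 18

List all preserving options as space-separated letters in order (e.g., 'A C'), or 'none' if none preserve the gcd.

Old gcd = 2; gcd of others (without N[2]) = 2
New gcd for candidate v: gcd(2, v). Preserves old gcd iff gcd(2, v) = 2.
  Option A: v=34, gcd(2,34)=2 -> preserves
  Option B: v=55, gcd(2,55)=1 -> changes
  Option C: v=66, gcd(2,66)=2 -> preserves
  Option D: v=51, gcd(2,51)=1 -> changes
  Option E: v=18, gcd(2,18)=2 -> preserves

Answer: A C E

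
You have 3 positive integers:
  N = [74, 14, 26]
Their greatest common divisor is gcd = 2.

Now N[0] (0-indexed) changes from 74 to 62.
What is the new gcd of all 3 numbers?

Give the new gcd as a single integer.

Numbers: [74, 14, 26], gcd = 2
Change: index 0, 74 -> 62
gcd of the OTHER numbers (without index 0): gcd([14, 26]) = 2
New gcd = gcd(g_others, new_val) = gcd(2, 62) = 2

Answer: 2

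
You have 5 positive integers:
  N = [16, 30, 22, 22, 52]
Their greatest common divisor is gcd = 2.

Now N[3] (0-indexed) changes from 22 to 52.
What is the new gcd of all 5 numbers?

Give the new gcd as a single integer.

Numbers: [16, 30, 22, 22, 52], gcd = 2
Change: index 3, 22 -> 52
gcd of the OTHER numbers (without index 3): gcd([16, 30, 22, 52]) = 2
New gcd = gcd(g_others, new_val) = gcd(2, 52) = 2

Answer: 2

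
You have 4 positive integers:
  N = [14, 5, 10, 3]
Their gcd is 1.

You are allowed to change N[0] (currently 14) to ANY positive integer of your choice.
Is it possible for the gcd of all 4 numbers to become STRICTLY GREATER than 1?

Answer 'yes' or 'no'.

Current gcd = 1
gcd of all OTHER numbers (without N[0]=14): gcd([5, 10, 3]) = 1
The new gcd after any change is gcd(1, new_value).
This can be at most 1.
Since 1 = old gcd 1, the gcd can only stay the same or decrease.

Answer: no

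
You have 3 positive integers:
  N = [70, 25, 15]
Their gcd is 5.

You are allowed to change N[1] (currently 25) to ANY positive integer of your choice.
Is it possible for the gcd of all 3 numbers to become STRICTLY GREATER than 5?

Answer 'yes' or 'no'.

Current gcd = 5
gcd of all OTHER numbers (without N[1]=25): gcd([70, 15]) = 5
The new gcd after any change is gcd(5, new_value).
This can be at most 5.
Since 5 = old gcd 5, the gcd can only stay the same or decrease.

Answer: no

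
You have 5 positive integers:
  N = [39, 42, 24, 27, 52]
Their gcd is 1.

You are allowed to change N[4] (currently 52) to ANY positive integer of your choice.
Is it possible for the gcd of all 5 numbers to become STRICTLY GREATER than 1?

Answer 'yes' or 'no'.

Answer: yes

Derivation:
Current gcd = 1
gcd of all OTHER numbers (without N[4]=52): gcd([39, 42, 24, 27]) = 3
The new gcd after any change is gcd(3, new_value).
This can be at most 3.
Since 3 > old gcd 1, the gcd CAN increase (e.g., set N[4] = 3).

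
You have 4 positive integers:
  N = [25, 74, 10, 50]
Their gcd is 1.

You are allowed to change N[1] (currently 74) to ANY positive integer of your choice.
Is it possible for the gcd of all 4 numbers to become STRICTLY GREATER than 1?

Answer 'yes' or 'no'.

Answer: yes

Derivation:
Current gcd = 1
gcd of all OTHER numbers (without N[1]=74): gcd([25, 10, 50]) = 5
The new gcd after any change is gcd(5, new_value).
This can be at most 5.
Since 5 > old gcd 1, the gcd CAN increase (e.g., set N[1] = 5).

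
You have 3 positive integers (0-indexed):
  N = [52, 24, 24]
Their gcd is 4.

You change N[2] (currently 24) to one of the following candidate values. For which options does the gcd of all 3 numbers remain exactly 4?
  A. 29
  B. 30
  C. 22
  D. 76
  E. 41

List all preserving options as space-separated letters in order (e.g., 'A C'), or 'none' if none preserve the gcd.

Answer: D

Derivation:
Old gcd = 4; gcd of others (without N[2]) = 4
New gcd for candidate v: gcd(4, v). Preserves old gcd iff gcd(4, v) = 4.
  Option A: v=29, gcd(4,29)=1 -> changes
  Option B: v=30, gcd(4,30)=2 -> changes
  Option C: v=22, gcd(4,22)=2 -> changes
  Option D: v=76, gcd(4,76)=4 -> preserves
  Option E: v=41, gcd(4,41)=1 -> changes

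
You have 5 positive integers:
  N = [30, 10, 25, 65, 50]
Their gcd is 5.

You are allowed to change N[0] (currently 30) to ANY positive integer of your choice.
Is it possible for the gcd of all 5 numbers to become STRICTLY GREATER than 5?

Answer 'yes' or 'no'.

Answer: no

Derivation:
Current gcd = 5
gcd of all OTHER numbers (without N[0]=30): gcd([10, 25, 65, 50]) = 5
The new gcd after any change is gcd(5, new_value).
This can be at most 5.
Since 5 = old gcd 5, the gcd can only stay the same or decrease.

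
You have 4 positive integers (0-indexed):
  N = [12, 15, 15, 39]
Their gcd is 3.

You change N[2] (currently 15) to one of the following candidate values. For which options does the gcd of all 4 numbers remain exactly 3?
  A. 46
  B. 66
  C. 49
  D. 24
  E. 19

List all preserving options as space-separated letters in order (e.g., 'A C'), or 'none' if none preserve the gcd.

Old gcd = 3; gcd of others (without N[2]) = 3
New gcd for candidate v: gcd(3, v). Preserves old gcd iff gcd(3, v) = 3.
  Option A: v=46, gcd(3,46)=1 -> changes
  Option B: v=66, gcd(3,66)=3 -> preserves
  Option C: v=49, gcd(3,49)=1 -> changes
  Option D: v=24, gcd(3,24)=3 -> preserves
  Option E: v=19, gcd(3,19)=1 -> changes

Answer: B D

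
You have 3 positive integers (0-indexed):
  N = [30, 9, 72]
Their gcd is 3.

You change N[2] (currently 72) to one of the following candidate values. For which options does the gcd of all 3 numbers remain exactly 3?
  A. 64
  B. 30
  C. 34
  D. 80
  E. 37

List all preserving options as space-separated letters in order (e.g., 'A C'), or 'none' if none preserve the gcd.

Old gcd = 3; gcd of others (without N[2]) = 3
New gcd for candidate v: gcd(3, v). Preserves old gcd iff gcd(3, v) = 3.
  Option A: v=64, gcd(3,64)=1 -> changes
  Option B: v=30, gcd(3,30)=3 -> preserves
  Option C: v=34, gcd(3,34)=1 -> changes
  Option D: v=80, gcd(3,80)=1 -> changes
  Option E: v=37, gcd(3,37)=1 -> changes

Answer: B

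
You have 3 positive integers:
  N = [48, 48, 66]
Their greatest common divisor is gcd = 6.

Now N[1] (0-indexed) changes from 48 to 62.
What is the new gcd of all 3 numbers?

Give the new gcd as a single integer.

Numbers: [48, 48, 66], gcd = 6
Change: index 1, 48 -> 62
gcd of the OTHER numbers (without index 1): gcd([48, 66]) = 6
New gcd = gcd(g_others, new_val) = gcd(6, 62) = 2

Answer: 2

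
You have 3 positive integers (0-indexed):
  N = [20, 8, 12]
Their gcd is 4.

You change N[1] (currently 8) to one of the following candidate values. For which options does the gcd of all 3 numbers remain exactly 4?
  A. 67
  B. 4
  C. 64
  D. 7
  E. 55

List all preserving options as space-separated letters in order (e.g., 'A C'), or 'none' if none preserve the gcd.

Answer: B C

Derivation:
Old gcd = 4; gcd of others (without N[1]) = 4
New gcd for candidate v: gcd(4, v). Preserves old gcd iff gcd(4, v) = 4.
  Option A: v=67, gcd(4,67)=1 -> changes
  Option B: v=4, gcd(4,4)=4 -> preserves
  Option C: v=64, gcd(4,64)=4 -> preserves
  Option D: v=7, gcd(4,7)=1 -> changes
  Option E: v=55, gcd(4,55)=1 -> changes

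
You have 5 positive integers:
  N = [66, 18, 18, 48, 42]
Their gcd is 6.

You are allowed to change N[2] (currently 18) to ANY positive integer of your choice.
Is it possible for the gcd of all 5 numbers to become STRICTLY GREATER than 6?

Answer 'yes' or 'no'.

Answer: no

Derivation:
Current gcd = 6
gcd of all OTHER numbers (without N[2]=18): gcd([66, 18, 48, 42]) = 6
The new gcd after any change is gcd(6, new_value).
This can be at most 6.
Since 6 = old gcd 6, the gcd can only stay the same or decrease.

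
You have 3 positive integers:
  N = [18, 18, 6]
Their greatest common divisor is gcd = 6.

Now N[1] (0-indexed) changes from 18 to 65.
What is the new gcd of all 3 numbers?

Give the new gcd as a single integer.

Numbers: [18, 18, 6], gcd = 6
Change: index 1, 18 -> 65
gcd of the OTHER numbers (without index 1): gcd([18, 6]) = 6
New gcd = gcd(g_others, new_val) = gcd(6, 65) = 1

Answer: 1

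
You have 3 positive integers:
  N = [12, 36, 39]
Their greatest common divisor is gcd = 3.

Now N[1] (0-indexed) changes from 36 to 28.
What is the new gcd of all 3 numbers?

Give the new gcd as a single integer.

Answer: 1

Derivation:
Numbers: [12, 36, 39], gcd = 3
Change: index 1, 36 -> 28
gcd of the OTHER numbers (without index 1): gcd([12, 39]) = 3
New gcd = gcd(g_others, new_val) = gcd(3, 28) = 1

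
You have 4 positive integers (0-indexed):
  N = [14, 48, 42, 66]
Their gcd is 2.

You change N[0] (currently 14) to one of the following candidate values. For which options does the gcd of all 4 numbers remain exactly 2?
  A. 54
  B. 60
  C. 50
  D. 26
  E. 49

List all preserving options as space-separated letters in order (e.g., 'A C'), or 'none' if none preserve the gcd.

Old gcd = 2; gcd of others (without N[0]) = 6
New gcd for candidate v: gcd(6, v). Preserves old gcd iff gcd(6, v) = 2.
  Option A: v=54, gcd(6,54)=6 -> changes
  Option B: v=60, gcd(6,60)=6 -> changes
  Option C: v=50, gcd(6,50)=2 -> preserves
  Option D: v=26, gcd(6,26)=2 -> preserves
  Option E: v=49, gcd(6,49)=1 -> changes

Answer: C D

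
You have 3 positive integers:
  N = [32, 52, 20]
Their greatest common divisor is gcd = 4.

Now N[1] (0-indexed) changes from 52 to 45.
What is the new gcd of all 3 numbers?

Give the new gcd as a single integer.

Answer: 1

Derivation:
Numbers: [32, 52, 20], gcd = 4
Change: index 1, 52 -> 45
gcd of the OTHER numbers (without index 1): gcd([32, 20]) = 4
New gcd = gcd(g_others, new_val) = gcd(4, 45) = 1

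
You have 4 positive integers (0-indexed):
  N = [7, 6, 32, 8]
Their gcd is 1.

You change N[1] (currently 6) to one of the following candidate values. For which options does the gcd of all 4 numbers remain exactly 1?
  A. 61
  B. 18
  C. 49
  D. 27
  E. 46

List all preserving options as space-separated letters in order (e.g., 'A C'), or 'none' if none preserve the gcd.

Old gcd = 1; gcd of others (without N[1]) = 1
New gcd for candidate v: gcd(1, v). Preserves old gcd iff gcd(1, v) = 1.
  Option A: v=61, gcd(1,61)=1 -> preserves
  Option B: v=18, gcd(1,18)=1 -> preserves
  Option C: v=49, gcd(1,49)=1 -> preserves
  Option D: v=27, gcd(1,27)=1 -> preserves
  Option E: v=46, gcd(1,46)=1 -> preserves

Answer: A B C D E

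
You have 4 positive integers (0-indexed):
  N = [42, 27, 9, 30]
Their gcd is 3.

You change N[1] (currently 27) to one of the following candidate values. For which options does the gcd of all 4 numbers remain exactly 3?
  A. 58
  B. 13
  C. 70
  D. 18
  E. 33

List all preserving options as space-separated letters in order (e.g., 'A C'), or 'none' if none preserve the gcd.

Old gcd = 3; gcd of others (without N[1]) = 3
New gcd for candidate v: gcd(3, v). Preserves old gcd iff gcd(3, v) = 3.
  Option A: v=58, gcd(3,58)=1 -> changes
  Option B: v=13, gcd(3,13)=1 -> changes
  Option C: v=70, gcd(3,70)=1 -> changes
  Option D: v=18, gcd(3,18)=3 -> preserves
  Option E: v=33, gcd(3,33)=3 -> preserves

Answer: D E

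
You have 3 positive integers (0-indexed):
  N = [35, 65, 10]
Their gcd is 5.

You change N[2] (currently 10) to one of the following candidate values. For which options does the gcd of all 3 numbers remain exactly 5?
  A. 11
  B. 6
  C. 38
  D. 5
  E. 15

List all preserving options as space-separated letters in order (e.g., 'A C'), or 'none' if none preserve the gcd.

Answer: D E

Derivation:
Old gcd = 5; gcd of others (without N[2]) = 5
New gcd for candidate v: gcd(5, v). Preserves old gcd iff gcd(5, v) = 5.
  Option A: v=11, gcd(5,11)=1 -> changes
  Option B: v=6, gcd(5,6)=1 -> changes
  Option C: v=38, gcd(5,38)=1 -> changes
  Option D: v=5, gcd(5,5)=5 -> preserves
  Option E: v=15, gcd(5,15)=5 -> preserves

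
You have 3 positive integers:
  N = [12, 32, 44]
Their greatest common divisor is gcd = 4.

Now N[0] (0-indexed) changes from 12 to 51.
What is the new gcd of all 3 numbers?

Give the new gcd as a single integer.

Answer: 1

Derivation:
Numbers: [12, 32, 44], gcd = 4
Change: index 0, 12 -> 51
gcd of the OTHER numbers (without index 0): gcd([32, 44]) = 4
New gcd = gcd(g_others, new_val) = gcd(4, 51) = 1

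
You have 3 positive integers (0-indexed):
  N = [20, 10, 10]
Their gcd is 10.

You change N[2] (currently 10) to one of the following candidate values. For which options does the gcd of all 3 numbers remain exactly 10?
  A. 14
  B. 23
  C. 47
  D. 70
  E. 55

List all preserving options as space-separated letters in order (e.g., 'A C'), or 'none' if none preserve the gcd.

Answer: D

Derivation:
Old gcd = 10; gcd of others (without N[2]) = 10
New gcd for candidate v: gcd(10, v). Preserves old gcd iff gcd(10, v) = 10.
  Option A: v=14, gcd(10,14)=2 -> changes
  Option B: v=23, gcd(10,23)=1 -> changes
  Option C: v=47, gcd(10,47)=1 -> changes
  Option D: v=70, gcd(10,70)=10 -> preserves
  Option E: v=55, gcd(10,55)=5 -> changes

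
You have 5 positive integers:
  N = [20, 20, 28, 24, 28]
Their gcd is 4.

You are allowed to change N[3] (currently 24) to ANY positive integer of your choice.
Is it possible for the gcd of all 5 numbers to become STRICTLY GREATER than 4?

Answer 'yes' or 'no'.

Current gcd = 4
gcd of all OTHER numbers (without N[3]=24): gcd([20, 20, 28, 28]) = 4
The new gcd after any change is gcd(4, new_value).
This can be at most 4.
Since 4 = old gcd 4, the gcd can only stay the same or decrease.

Answer: no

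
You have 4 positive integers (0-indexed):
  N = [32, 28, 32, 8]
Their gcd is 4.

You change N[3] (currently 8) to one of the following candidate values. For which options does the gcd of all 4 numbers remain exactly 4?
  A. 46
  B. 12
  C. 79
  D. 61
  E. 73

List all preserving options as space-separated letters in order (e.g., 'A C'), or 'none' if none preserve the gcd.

Answer: B

Derivation:
Old gcd = 4; gcd of others (without N[3]) = 4
New gcd for candidate v: gcd(4, v). Preserves old gcd iff gcd(4, v) = 4.
  Option A: v=46, gcd(4,46)=2 -> changes
  Option B: v=12, gcd(4,12)=4 -> preserves
  Option C: v=79, gcd(4,79)=1 -> changes
  Option D: v=61, gcd(4,61)=1 -> changes
  Option E: v=73, gcd(4,73)=1 -> changes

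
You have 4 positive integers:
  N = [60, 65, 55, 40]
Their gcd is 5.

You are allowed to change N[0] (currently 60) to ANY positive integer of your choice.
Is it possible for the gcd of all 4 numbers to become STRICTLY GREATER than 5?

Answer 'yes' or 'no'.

Current gcd = 5
gcd of all OTHER numbers (without N[0]=60): gcd([65, 55, 40]) = 5
The new gcd after any change is gcd(5, new_value).
This can be at most 5.
Since 5 = old gcd 5, the gcd can only stay the same or decrease.

Answer: no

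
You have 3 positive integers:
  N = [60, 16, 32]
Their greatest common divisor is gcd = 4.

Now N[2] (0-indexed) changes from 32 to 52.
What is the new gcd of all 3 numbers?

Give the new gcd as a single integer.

Answer: 4

Derivation:
Numbers: [60, 16, 32], gcd = 4
Change: index 2, 32 -> 52
gcd of the OTHER numbers (without index 2): gcd([60, 16]) = 4
New gcd = gcd(g_others, new_val) = gcd(4, 52) = 4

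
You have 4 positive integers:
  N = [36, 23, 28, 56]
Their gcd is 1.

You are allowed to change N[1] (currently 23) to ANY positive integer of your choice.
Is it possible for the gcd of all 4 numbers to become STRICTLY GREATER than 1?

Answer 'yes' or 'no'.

Current gcd = 1
gcd of all OTHER numbers (without N[1]=23): gcd([36, 28, 56]) = 4
The new gcd after any change is gcd(4, new_value).
This can be at most 4.
Since 4 > old gcd 1, the gcd CAN increase (e.g., set N[1] = 4).

Answer: yes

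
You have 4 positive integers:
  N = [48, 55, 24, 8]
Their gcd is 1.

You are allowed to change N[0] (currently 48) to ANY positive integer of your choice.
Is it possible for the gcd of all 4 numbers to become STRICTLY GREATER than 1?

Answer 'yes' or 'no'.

Current gcd = 1
gcd of all OTHER numbers (without N[0]=48): gcd([55, 24, 8]) = 1
The new gcd after any change is gcd(1, new_value).
This can be at most 1.
Since 1 = old gcd 1, the gcd can only stay the same or decrease.

Answer: no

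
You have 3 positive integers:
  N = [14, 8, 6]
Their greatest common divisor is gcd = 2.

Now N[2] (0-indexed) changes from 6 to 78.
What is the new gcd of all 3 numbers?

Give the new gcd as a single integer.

Answer: 2

Derivation:
Numbers: [14, 8, 6], gcd = 2
Change: index 2, 6 -> 78
gcd of the OTHER numbers (without index 2): gcd([14, 8]) = 2
New gcd = gcd(g_others, new_val) = gcd(2, 78) = 2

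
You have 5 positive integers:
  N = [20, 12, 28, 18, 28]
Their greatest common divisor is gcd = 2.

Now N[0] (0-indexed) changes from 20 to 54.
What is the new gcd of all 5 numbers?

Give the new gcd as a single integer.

Answer: 2

Derivation:
Numbers: [20, 12, 28, 18, 28], gcd = 2
Change: index 0, 20 -> 54
gcd of the OTHER numbers (without index 0): gcd([12, 28, 18, 28]) = 2
New gcd = gcd(g_others, new_val) = gcd(2, 54) = 2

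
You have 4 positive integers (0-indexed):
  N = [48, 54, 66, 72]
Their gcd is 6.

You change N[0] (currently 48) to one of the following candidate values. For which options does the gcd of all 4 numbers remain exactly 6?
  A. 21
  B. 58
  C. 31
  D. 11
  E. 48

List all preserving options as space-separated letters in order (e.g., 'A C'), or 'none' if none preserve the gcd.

Old gcd = 6; gcd of others (without N[0]) = 6
New gcd for candidate v: gcd(6, v). Preserves old gcd iff gcd(6, v) = 6.
  Option A: v=21, gcd(6,21)=3 -> changes
  Option B: v=58, gcd(6,58)=2 -> changes
  Option C: v=31, gcd(6,31)=1 -> changes
  Option D: v=11, gcd(6,11)=1 -> changes
  Option E: v=48, gcd(6,48)=6 -> preserves

Answer: E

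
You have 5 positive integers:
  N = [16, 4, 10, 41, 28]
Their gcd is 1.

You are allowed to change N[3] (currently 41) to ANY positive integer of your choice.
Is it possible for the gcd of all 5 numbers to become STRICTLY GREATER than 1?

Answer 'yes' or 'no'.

Answer: yes

Derivation:
Current gcd = 1
gcd of all OTHER numbers (without N[3]=41): gcd([16, 4, 10, 28]) = 2
The new gcd after any change is gcd(2, new_value).
This can be at most 2.
Since 2 > old gcd 1, the gcd CAN increase (e.g., set N[3] = 2).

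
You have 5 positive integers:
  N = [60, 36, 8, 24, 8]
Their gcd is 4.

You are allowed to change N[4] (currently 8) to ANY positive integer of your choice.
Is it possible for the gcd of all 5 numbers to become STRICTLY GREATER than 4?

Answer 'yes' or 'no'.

Current gcd = 4
gcd of all OTHER numbers (without N[4]=8): gcd([60, 36, 8, 24]) = 4
The new gcd after any change is gcd(4, new_value).
This can be at most 4.
Since 4 = old gcd 4, the gcd can only stay the same or decrease.

Answer: no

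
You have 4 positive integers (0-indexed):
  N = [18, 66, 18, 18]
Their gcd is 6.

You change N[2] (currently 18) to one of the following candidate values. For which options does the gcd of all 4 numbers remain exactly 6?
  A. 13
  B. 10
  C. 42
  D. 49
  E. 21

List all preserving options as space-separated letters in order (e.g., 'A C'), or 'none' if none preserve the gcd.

Old gcd = 6; gcd of others (without N[2]) = 6
New gcd for candidate v: gcd(6, v). Preserves old gcd iff gcd(6, v) = 6.
  Option A: v=13, gcd(6,13)=1 -> changes
  Option B: v=10, gcd(6,10)=2 -> changes
  Option C: v=42, gcd(6,42)=6 -> preserves
  Option D: v=49, gcd(6,49)=1 -> changes
  Option E: v=21, gcd(6,21)=3 -> changes

Answer: C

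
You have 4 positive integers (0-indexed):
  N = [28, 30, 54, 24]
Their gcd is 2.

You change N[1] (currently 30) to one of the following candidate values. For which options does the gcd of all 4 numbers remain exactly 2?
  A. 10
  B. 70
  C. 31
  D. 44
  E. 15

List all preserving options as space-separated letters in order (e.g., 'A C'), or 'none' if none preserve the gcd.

Old gcd = 2; gcd of others (without N[1]) = 2
New gcd for candidate v: gcd(2, v). Preserves old gcd iff gcd(2, v) = 2.
  Option A: v=10, gcd(2,10)=2 -> preserves
  Option B: v=70, gcd(2,70)=2 -> preserves
  Option C: v=31, gcd(2,31)=1 -> changes
  Option D: v=44, gcd(2,44)=2 -> preserves
  Option E: v=15, gcd(2,15)=1 -> changes

Answer: A B D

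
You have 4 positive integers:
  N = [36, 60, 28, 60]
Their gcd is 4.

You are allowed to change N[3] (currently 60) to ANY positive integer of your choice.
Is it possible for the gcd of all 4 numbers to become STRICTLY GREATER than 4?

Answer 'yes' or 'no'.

Current gcd = 4
gcd of all OTHER numbers (without N[3]=60): gcd([36, 60, 28]) = 4
The new gcd after any change is gcd(4, new_value).
This can be at most 4.
Since 4 = old gcd 4, the gcd can only stay the same or decrease.

Answer: no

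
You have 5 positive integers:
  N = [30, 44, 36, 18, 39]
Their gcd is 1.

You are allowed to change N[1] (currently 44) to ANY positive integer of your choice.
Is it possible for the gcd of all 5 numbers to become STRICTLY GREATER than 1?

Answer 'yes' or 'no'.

Current gcd = 1
gcd of all OTHER numbers (without N[1]=44): gcd([30, 36, 18, 39]) = 3
The new gcd after any change is gcd(3, new_value).
This can be at most 3.
Since 3 > old gcd 1, the gcd CAN increase (e.g., set N[1] = 3).

Answer: yes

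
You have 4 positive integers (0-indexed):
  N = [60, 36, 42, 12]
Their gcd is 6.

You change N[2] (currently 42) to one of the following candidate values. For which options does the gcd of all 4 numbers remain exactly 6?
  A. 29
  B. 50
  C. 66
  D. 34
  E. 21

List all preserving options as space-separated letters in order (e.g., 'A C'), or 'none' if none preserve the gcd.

Answer: C

Derivation:
Old gcd = 6; gcd of others (without N[2]) = 12
New gcd for candidate v: gcd(12, v). Preserves old gcd iff gcd(12, v) = 6.
  Option A: v=29, gcd(12,29)=1 -> changes
  Option B: v=50, gcd(12,50)=2 -> changes
  Option C: v=66, gcd(12,66)=6 -> preserves
  Option D: v=34, gcd(12,34)=2 -> changes
  Option E: v=21, gcd(12,21)=3 -> changes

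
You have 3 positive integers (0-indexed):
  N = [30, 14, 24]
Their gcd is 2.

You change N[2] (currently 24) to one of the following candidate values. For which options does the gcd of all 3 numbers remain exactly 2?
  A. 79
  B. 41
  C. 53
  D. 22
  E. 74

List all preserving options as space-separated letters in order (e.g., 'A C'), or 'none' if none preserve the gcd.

Old gcd = 2; gcd of others (without N[2]) = 2
New gcd for candidate v: gcd(2, v). Preserves old gcd iff gcd(2, v) = 2.
  Option A: v=79, gcd(2,79)=1 -> changes
  Option B: v=41, gcd(2,41)=1 -> changes
  Option C: v=53, gcd(2,53)=1 -> changes
  Option D: v=22, gcd(2,22)=2 -> preserves
  Option E: v=74, gcd(2,74)=2 -> preserves

Answer: D E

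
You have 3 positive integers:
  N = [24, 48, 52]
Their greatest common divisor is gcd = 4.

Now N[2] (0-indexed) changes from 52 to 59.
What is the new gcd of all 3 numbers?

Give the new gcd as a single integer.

Numbers: [24, 48, 52], gcd = 4
Change: index 2, 52 -> 59
gcd of the OTHER numbers (without index 2): gcd([24, 48]) = 24
New gcd = gcd(g_others, new_val) = gcd(24, 59) = 1

Answer: 1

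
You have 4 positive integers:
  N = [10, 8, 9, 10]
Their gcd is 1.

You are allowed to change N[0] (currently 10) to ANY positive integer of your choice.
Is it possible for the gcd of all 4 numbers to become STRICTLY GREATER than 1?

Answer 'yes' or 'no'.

Current gcd = 1
gcd of all OTHER numbers (without N[0]=10): gcd([8, 9, 10]) = 1
The new gcd after any change is gcd(1, new_value).
This can be at most 1.
Since 1 = old gcd 1, the gcd can only stay the same or decrease.

Answer: no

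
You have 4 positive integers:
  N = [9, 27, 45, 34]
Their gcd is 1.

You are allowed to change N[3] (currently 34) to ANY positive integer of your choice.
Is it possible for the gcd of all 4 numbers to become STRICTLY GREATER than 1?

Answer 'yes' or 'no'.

Current gcd = 1
gcd of all OTHER numbers (without N[3]=34): gcd([9, 27, 45]) = 9
The new gcd after any change is gcd(9, new_value).
This can be at most 9.
Since 9 > old gcd 1, the gcd CAN increase (e.g., set N[3] = 9).

Answer: yes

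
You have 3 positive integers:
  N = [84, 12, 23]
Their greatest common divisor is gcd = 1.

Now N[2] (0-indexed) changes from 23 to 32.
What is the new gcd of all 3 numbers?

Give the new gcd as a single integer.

Numbers: [84, 12, 23], gcd = 1
Change: index 2, 23 -> 32
gcd of the OTHER numbers (without index 2): gcd([84, 12]) = 12
New gcd = gcd(g_others, new_val) = gcd(12, 32) = 4

Answer: 4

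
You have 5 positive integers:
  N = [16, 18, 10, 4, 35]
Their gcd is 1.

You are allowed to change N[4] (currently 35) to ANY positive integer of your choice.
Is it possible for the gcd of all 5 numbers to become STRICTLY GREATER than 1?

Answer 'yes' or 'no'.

Current gcd = 1
gcd of all OTHER numbers (without N[4]=35): gcd([16, 18, 10, 4]) = 2
The new gcd after any change is gcd(2, new_value).
This can be at most 2.
Since 2 > old gcd 1, the gcd CAN increase (e.g., set N[4] = 2).

Answer: yes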